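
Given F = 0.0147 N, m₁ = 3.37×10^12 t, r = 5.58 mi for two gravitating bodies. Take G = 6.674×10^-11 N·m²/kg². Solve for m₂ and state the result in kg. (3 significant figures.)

5.27 kg

From Newton's law of gravitation: m₂ = F·r²/(G·m₁).
F = 0.0147 N; m₁ = 3.37×10^12 t = 3.370×10^15 kg; r = 5.58 mi = 8980 m; G = 6.674×10^-11 N·m²/kg².
m₂ = 5.271 kg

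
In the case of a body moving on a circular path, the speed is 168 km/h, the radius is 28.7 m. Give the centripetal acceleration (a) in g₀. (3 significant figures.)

a is given directly by: a = v²/r.
v = 168 km/h = 46.67 m/s; r = 28.7 m.
a = 75.88 m/s²
75.88 m/s² × (1 g₀ / 9.807 m/s²) = 7.738 g₀

7.74 g₀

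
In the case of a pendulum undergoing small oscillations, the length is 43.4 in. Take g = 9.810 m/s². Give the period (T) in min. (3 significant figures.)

0.0351 min

T is given directly by: T = 2π√(L/g).
L = 43.4 in = 1.102 m; g = 9.810 m/s².
T = 2.106 s
2.106 s × (1 min / 60.00 s) = 0.03510 min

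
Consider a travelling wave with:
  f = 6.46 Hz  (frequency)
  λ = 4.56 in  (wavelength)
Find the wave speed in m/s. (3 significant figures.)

v is given directly by: v = fλ.
f = 6.46 Hz; λ = 4.56 in = 0.1158 m.
v = 0.7482 m/s

0.748 m/s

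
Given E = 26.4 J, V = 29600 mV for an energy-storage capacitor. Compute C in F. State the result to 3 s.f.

Rearranging E = ½C·V² for C: C = 2E/V².
E = 26.4 J; V = 29600 mV = 29.60 V.
C = 0.06026 F

0.0603 F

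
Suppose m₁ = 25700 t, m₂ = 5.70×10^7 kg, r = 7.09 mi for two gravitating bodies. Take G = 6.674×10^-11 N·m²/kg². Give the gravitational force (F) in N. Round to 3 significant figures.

7.51×10^-4 N

F is given directly by: F = Gm₁m₂/r².
m₁ = 25700 t = 2.570×10^7 kg; m₂ = 5.70×10^7 kg; r = 7.09 mi = 11410 m; G = 6.674×10^-11 N·m²/kg².
F = 7.509×10^-4 N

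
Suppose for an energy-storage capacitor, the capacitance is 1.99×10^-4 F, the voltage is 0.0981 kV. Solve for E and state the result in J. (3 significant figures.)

E is given directly by: E = ½CV².
C = 1.99×10^-4 F; V = 0.0981 kV = 98.10 V.
E = 0.9575 J

0.958 J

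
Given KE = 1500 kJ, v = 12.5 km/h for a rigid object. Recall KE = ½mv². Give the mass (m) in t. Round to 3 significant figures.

Solving KE = ½mv² for m: m = 2·KE/v².
KE = 1500 kJ = 1.500×10^6 J; v = 12.5 km/h = 3.472 m/s.
m = 2.488×10^5 kg
2.488×10^5 kg × (1 t / 1000 kg) = 248.8 t

249 t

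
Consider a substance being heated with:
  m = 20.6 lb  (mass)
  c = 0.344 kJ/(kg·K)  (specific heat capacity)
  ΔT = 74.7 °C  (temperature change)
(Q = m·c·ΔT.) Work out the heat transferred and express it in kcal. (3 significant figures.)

57.4 kcal

Q is given directly by: Q = mcΔT.
m = 20.6 lb = 9.344 kg; c = 0.344 kJ/(kg·K) = 344.0 J/(kg·K); ΔT = 74.7 °C = 74.70 K.
Q = 2.401×10^5 J
2.401×10^5 J × (1 kcal / 4184 J) = 57.39 kcal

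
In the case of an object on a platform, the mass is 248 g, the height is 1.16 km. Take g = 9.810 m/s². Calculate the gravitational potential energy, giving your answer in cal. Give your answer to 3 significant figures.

Directly: PE = mgh.
m = 248 g = 0.2480 kg; h = 1.16 km = 1160 m; g = 9.810 m/s².
PE = 2822 J
2822 J × (1 cal / 4.184 J) = 674.5 cal

675 cal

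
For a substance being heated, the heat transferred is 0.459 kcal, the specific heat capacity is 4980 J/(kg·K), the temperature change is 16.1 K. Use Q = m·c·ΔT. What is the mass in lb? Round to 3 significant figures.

Rearranging Q = m·c·ΔT for m: m = Q/(c·ΔT).
Q = 0.459 kcal = 1920 J; c = 4980 J/(kg·K); ΔT = 16.1 K.
m = 0.02395 kg
0.02395 kg × (1 lb / 0.4536 kg) = 0.05281 lb

0.0528 lb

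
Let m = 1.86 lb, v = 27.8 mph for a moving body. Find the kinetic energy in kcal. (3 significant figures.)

Directly: KE = ½mv².
m = 1.86 lb = 0.8437 kg; v = 27.8 mph = 12.43 m/s.
KE = 65.15 J  (the unit combination reduces to kg·m²/s² = J)
65.15 J × (1 kcal / 4184 J) = 0.01557 kcal

0.0156 kcal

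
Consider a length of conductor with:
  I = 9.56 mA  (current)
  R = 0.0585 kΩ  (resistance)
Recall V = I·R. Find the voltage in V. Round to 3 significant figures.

0.559 V

Directly: V = IR.
I = 9.56 mA = 0.009560 A; R = 0.0585 kΩ = 58.50 Ω.
V = 0.5593 V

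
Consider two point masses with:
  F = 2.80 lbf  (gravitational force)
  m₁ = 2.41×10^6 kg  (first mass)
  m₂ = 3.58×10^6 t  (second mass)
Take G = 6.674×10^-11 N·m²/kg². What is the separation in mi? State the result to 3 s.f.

0.134 mi

From Newton's law of gravitation: r = √(G·m₁m₂/F).
F = 2.80 lbf = 12.46 N; m₁ = 2.41×10^6 kg; m₂ = 3.58×10^6 t = 3.580×10^9 kg; G = 6.674×10^-11 N·m²/kg².
r = 215.0 m
215.0 m × (1 mi / 1609 m) = 0.1336 mi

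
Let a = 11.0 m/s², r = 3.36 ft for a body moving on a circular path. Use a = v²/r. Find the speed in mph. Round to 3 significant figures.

Rearranging a = v²/r for v: v = √(a·r).
a = 11.0 m/s²; r = 3.36 ft = 1.024 m.
v = 3.356 m/s
3.356 m/s × (1 mph / 0.4470 m/s) = 7.508 mph

7.51 mph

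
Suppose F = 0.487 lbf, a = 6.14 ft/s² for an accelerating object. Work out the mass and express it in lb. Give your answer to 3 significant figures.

Rearranging: m = F/a.
F = 0.487 lbf = 2.166 N; a = 6.14 ft/s² = 1.871 m/s².
m = 1.158 kg
1.158 kg × (1 lb / 0.4536 kg) = 2.552 lb

2.55 lb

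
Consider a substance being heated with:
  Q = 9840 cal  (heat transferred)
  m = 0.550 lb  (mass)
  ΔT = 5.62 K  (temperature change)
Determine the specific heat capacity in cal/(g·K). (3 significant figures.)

7.02 cal/(g·K)

Rearranging Q = m·c·ΔT for c: c = Q/(m·ΔT).
Q = 9840 cal = 41171 J; m = 0.550 lb = 0.2495 kg; ΔT = 5.62 K.
c = 29364 J/(kg·K)
29364 J/(kg·K) × (1 cal/(g·K) / 4184 J/(kg·K)) = 7.018 cal/(g·K)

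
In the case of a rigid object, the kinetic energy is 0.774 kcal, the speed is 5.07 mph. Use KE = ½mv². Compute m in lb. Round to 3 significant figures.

Rearranging KE = ½mv² for m: m = 2·KE/v².
KE = 0.774 kcal = 3238 J; v = 5.07 mph = 2.266 m/s.
m = 1261 kg
1261 kg × (1 lb / 0.4536 kg) = 2780 lb

2780 lb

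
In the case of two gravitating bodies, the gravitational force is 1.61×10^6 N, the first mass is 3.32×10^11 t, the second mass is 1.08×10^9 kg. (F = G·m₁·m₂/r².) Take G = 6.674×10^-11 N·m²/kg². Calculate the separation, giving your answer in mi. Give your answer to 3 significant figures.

Solving F = G·m₁·m₂/r² for r: r = √(G·m₁m₂/F).
F = 1.61×10^6 N; m₁ = 3.32×10^11 t = 3.320×10^14 kg; m₂ = 1.08×10^9 kg; G = 6.674×10^-11 N·m²/kg².
r = 3855 m
3855 m × (1 mi / 1609 m) = 2.396 mi

2.40 mi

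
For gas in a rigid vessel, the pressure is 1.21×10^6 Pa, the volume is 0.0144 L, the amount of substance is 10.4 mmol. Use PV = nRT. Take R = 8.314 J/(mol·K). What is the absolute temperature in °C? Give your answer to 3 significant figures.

From the ideal-gas law: T = PV/(nR).
P = 1.21×10^6 Pa; V = 0.0144 L = 1.440×10^-5 m³; n = 10.4 mmol = 0.01040 mol; R = 8.314 J/(mol·K).
T = 201.5 K
201.5 K − 273.15 = -71.64 °C

-71.6 °C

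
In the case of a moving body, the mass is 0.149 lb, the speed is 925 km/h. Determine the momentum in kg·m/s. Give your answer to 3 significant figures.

Directly: p = mv.
m = 0.149 lb = 0.06759 kg; v = 925 km/h = 256.9 m/s.
p = 17.37 kg·m/s

17.4 kg·m/s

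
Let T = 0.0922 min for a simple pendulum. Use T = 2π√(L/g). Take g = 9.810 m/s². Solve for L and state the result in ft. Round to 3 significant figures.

Solving T = 2π√(L/g) for L: L = g·(T/2π)².
T = 0.0922 min = 5.532 s; g = 9.810 m/s².
L = 7.605 m
7.605 m × (1 ft / 0.3048 m) = 24.95 ft

24.9 ft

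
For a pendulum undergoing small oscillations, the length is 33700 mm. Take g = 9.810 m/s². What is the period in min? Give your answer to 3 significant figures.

0.194 min

T is given directly by: T = 2π√(L/g).
L = 33700 mm = 33.70 m; g = 9.810 m/s².
T = 11.65 s
11.65 s × (1 min / 60.00 s) = 0.1941 min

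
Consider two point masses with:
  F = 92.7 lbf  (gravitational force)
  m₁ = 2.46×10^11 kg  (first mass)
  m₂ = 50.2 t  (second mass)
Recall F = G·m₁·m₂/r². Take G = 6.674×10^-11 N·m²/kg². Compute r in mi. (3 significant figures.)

From Newton's law of gravitation: r = √(G·m₁m₂/F).
F = 92.7 lbf = 412.4 N; m₁ = 2.46×10^11 kg; m₂ = 50.2 t = 50200 kg; G = 6.674×10^-11 N·m²/kg².
r = 44.71 m
44.71 m × (1 mi / 1609 m) = 0.02778 mi

0.0278 mi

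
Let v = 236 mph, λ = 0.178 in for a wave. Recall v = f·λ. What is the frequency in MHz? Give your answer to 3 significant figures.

Rearranging v = f·λ for f: f = v/λ.
v = 236 mph = 105.5 m/s; λ = 0.178 in = 0.004521 m.
f = 23335 Hz
23335 Hz × (1 MHz / 1.000×10^6 Hz) = 0.02333 MHz

0.0233 MHz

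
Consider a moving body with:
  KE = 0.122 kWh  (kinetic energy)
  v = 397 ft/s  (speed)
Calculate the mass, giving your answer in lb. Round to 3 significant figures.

Solving KE = ½mv² for m: m = 2·KE/v².
KE = 0.122 kWh = 4.392×10^5 J; v = 397 ft/s = 121.0 m/s.
m = 59.99 kg
59.99 kg × (1 lb / 0.4536 kg) = 132.3 lb

132 lb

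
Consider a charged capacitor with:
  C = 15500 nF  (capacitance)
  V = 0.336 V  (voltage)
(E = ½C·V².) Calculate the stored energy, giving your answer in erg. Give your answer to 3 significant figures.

8.75 erg

Directly: E = ½CV².
C = 15500 nF = 1.550×10^-5 F; V = 0.336 V.
E = 8.749×10^-7 J
8.749×10^-7 J × (1 erg / 1.000×10^-7 J) = 8.749 erg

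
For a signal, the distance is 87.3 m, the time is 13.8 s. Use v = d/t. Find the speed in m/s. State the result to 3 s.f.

6.33 m/s

Directly: v = d/t.
d = 87.3 m; t = 13.8 s.
v = 6.326 m/s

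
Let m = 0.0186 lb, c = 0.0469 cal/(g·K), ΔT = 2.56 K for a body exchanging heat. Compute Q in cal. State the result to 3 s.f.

1.01 cal

Directly: Q = mcΔT.
m = 0.0186 lb = 0.008437 kg; c = 0.0469 cal/(g·K) = 196.2 J/(kg·K); ΔT = 2.56 K.
Q = 4.238 J
4.238 J × (1 cal / 4.184 J) = 1.013 cal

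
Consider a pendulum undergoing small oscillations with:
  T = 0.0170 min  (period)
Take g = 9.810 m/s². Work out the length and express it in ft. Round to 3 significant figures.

0.848 ft

Solving T = 2π√(L/g) for L: L = g·(T/2π)².
T = 0.0170 min = 1.020 s; g = 9.810 m/s².
L = 0.2585 m
0.2585 m × (1 ft / 0.3048 m) = 0.8482 ft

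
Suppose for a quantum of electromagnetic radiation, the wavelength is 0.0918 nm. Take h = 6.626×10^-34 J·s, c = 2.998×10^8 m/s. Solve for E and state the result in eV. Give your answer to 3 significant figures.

Directly: E = hc/λ.
λ = 0.0918 nm = 9.180×10^-11 m; h = 6.626×10^-34 J·s; c = 2.998×10^8 m/s.
E = 2.164×10^-15 J
2.164×10^-15 J × (1 eV / 1.602×10^-19 J) = 13506 eV

13500 eV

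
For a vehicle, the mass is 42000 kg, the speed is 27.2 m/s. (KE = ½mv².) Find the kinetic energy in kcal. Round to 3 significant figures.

3710 kcal

Directly: KE = ½mv².
m = 42000 kg; v = 27.2 m/s.
KE = 1.554×10^7 J
1.554×10^7 J × (1 kcal / 4184 J) = 3713 kcal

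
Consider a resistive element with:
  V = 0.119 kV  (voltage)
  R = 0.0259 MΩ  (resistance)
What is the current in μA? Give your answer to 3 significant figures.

4590 μA

From Ohm's law: I = V/R.
V = 0.119 kV = 119.0 V; R = 0.0259 MΩ = 25900 Ω.
I = 0.004595 A
0.004595 A × (1 μA / 1.000×10^-6 A) = 4595 μA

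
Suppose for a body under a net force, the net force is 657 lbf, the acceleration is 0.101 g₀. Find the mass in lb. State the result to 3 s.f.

From Newton's second law: m = F/a.
F = 657 lbf = 2922 N; a = 0.101 g₀ = 0.9905 m/s².
m = 2951 kg
2951 kg × (1 lb / 0.4536 kg) = 6505 lb

6500 lb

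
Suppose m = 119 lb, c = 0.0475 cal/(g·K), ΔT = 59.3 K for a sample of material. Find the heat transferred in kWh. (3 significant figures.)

Directly: Q = mcΔT.
m = 119 lb = 53.98 kg; c = 0.0475 cal/(g·K) = 198.7 J/(kg·K); ΔT = 59.3 K.
Q = 6.361×10^5 J
6.361×10^5 J × (1 kWh / 3.600×10^6 J) = 0.1767 kWh

0.177 kWh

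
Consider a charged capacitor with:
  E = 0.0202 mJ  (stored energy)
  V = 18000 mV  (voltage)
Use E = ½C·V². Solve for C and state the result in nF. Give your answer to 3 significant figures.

Rearranging: C = 2E/V².
E = 0.0202 mJ = 2.020×10^-5 J; V = 18000 mV = 18.00 V.
C = 1.247×10^-7 F
1.247×10^-7 F × (1 nF / 1.000×10^-9 F) = 124.7 nF

125 nF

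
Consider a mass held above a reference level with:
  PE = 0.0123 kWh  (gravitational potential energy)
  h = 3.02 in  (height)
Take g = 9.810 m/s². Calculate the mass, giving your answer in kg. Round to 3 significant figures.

Solving PE = m·g·h for m: m = PE/(g·h).
PE = 0.0123 kWh = 44280 J; h = 3.02 in = 0.07671 m; g = 9.810 m/s².
m = 58843 kg

58800 kg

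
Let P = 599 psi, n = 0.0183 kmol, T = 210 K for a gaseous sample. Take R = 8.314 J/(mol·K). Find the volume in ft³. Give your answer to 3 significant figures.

0.273 ft³

Rearranging PV = nRT for V: V = nRT/P.
P = 599 psi = 4.130×10^6 Pa; n = 0.0183 kmol = 18.30 mol; T = 210 K; R = 8.314 J/(mol·K).
V = 0.007736 m³
0.007736 m³ × (1 ft³ / 0.02832 m³) = 0.2732 ft³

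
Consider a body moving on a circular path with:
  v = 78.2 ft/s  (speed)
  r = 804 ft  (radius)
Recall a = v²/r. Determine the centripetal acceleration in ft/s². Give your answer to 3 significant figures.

7.61 ft/s²

Directly: a = v²/r.
v = 78.2 ft/s = 23.84 m/s; r = 804 ft = 245.1 m.
a = 2.318 m/s²
2.318 m/s² × (1 ft/s² / 0.3048 m/s²) = 7.606 ft/s²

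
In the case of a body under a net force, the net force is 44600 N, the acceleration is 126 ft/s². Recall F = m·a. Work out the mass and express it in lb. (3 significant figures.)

Rearranging: m = F/a.
F = 44600 N; a = 126 ft/s² = 38.40 m/s².
m = 1161 kg
1161 kg × (1 lb / 0.4536 kg) = 2560 lb

2560 lb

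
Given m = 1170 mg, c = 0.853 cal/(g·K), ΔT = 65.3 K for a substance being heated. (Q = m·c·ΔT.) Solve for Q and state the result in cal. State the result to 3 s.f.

Q is given directly by: Q = mcΔT.
m = 1170 mg = 0.001170 kg; c = 0.853 cal/(g·K) = 3569 J/(kg·K); ΔT = 65.3 K.
Q = 272.7 J
272.7 J × (1 cal / 4.184 J) = 65.17 cal

65.2 cal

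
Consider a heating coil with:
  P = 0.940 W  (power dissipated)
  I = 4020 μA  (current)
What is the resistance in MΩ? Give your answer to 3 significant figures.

0.0582 MΩ

Rearranging P = I²R for R: R = P/I².
P = 0.940 W; I = 4020 μA = 0.004020 A.
R = 58167 Ω
58167 Ω × (1 MΩ / 1.000×10^6 Ω) = 0.05817 MΩ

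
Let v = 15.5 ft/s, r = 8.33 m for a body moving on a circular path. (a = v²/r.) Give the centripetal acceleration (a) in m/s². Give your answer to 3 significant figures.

a is given directly by: a = v²/r.
v = 15.5 ft/s = 4.724 m/s; r = 8.33 m.
a = 2.679 m/s²

2.68 m/s²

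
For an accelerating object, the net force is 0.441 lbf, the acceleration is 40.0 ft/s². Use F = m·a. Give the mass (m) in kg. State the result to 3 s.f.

From Newton's second law: m = F/a.
F = 0.441 lbf = 1.962 N; a = 40.0 ft/s² = 12.19 m/s².
m = 0.1609 kg

0.161 kg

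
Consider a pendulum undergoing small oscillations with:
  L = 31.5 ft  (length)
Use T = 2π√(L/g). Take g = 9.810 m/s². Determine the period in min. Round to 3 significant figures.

0.104 min

T is given directly by: T = 2π√(L/g).
L = 31.5 ft = 9.601 m; g = 9.810 m/s².
T = 6.216 s
6.216 s × (1 min / 60.00 s) = 0.1036 min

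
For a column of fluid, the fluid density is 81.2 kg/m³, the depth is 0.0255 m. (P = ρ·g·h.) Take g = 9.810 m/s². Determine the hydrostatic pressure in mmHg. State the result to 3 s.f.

P is given directly by: P = ρgh.
ρ = 81.2 kg/m³; h = 0.0255 m; g = 9.810 m/s².
P = 20.31 Pa
20.31 Pa × (1 mmHg / 133.3 Pa) = 0.1524 mmHg

0.152 mmHg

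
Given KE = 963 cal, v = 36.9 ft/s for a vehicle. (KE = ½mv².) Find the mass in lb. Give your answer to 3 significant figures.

140 lb

Solving KE = ½mv² for m: m = 2·KE/v².
KE = 963 cal = 4029 J; v = 36.9 ft/s = 11.25 m/s.
m = 63.70 kg
63.70 kg × (1 lb / 0.4536 kg) = 140.4 lb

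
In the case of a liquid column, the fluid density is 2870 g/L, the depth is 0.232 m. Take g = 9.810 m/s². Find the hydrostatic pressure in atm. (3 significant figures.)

0.0645 atm

Directly: P = ρgh.
ρ = 2870 g/L = 2870 kg/m³; h = 0.232 m; g = 9.810 m/s².
P = 6532 Pa
6532 Pa × (1 atm / 1.013×10^5 Pa) = 0.06446 atm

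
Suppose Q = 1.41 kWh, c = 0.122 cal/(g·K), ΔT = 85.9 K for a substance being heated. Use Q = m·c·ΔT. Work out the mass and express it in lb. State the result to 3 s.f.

Rearranging Q = m·c·ΔT for m: m = Q/(c·ΔT).
Q = 1.41 kWh = 5.076×10^6 J; c = 0.122 cal/(g·K) = 510.4 J/(kg·K); ΔT = 85.9 K.
m = 115.8 kg
115.8 kg × (1 lb / 0.4536 kg) = 255.2 lb

255 lb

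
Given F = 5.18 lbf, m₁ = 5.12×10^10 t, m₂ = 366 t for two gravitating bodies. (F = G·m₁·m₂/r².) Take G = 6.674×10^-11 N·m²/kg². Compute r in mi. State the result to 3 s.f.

Solving F = G·m₁·m₂/r² for r: r = √(G·m₁m₂/F).
F = 5.18 lbf = 23.04 N; m₁ = 5.12×10^10 t = 5.120×10^13 kg; m₂ = 366 t = 3.660×10^5 kg; G = 6.674×10^-11 N·m²/kg².
r = 7367 m
7367 m × (1 mi / 1609 m) = 4.578 mi

4.58 mi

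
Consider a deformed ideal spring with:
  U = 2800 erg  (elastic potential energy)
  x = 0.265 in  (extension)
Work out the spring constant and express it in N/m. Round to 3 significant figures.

Solving U = ½k·x² for k: k = 2U/x².
U = 2800 erg = 2.800×10^-4 J; x = 0.265 in = 0.006731 m.
k = 12.36 N/m

12.4 N/m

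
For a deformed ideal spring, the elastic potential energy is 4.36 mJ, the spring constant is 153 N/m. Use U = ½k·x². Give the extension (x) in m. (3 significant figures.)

Solving U = ½k·x² for x: x = √(2U/k).
U = 4.36 mJ = 0.004360 J; k = 153 N/m.
x = 0.007549 m

0.00755 m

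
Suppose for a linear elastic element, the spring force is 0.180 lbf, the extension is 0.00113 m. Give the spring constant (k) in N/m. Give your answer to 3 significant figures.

From Hooke's law: k = F/x.
F = 0.180 lbf = 0.8007 N; x = 0.00113 m.
k = 708.6 N/m

709 N/m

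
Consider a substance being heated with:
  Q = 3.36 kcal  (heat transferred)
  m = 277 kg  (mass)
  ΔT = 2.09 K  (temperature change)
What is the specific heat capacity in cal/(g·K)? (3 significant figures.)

0.00580 cal/(g·K)

Solving Q = m·c·ΔT for c: c = Q/(m·ΔT).
Q = 3.36 kcal = 14058 J; m = 277 kg; ΔT = 2.09 K.
c = 24.28 J/(kg·K)
24.28 J/(kg·K) × (1 cal/(g·K) / 4184 J/(kg·K)) = 0.005804 cal/(g·K)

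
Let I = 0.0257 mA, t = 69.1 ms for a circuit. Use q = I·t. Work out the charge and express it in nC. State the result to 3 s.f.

Directly: q = It.
I = 0.0257 mA = 2.570×10^-5 A; t = 69.1 ms = 0.06910 s.
q = 1.776×10^-6 C
1.776×10^-6 C × (1 nC / 1.000×10^-9 C) = 1776 nC

1780 nC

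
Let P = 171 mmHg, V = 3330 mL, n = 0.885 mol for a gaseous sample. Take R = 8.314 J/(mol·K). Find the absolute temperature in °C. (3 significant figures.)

Solving PV = nRT for T: T = PV/(nR).
P = 171 mmHg = 22798 Pa; V = 3330 mL = 0.003330 m³; n = 0.885 mol; R = 8.314 J/(mol·K).
T = 10.32 K
10.32 K − 273.15 = -262.8 °C

-263 °C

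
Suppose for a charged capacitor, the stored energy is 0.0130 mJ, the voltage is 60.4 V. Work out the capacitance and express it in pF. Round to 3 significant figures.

Rearranging: C = 2E/V².
E = 0.0130 mJ = 1.300×10^-5 J; V = 60.4 V.
C = 7.127×10^-9 F
7.127×10^-9 F × (1 pF / 1.000×10^-12 F) = 7127 pF

7130 pF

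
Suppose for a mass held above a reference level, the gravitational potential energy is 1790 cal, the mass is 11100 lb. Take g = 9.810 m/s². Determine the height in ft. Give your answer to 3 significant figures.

0.497 ft

Solving PE = m·g·h for h: h = PE/(m·g).
PE = 1790 cal = 7489 J; m = 11100 lb = 5035 kg; g = 9.810 m/s².
h = 0.1516 m
0.1516 m × (1 ft / 0.3048 m) = 0.4975 ft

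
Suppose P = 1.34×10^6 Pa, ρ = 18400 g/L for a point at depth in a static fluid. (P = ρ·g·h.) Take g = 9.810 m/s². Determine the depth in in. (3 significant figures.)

292 in

Rearranging: h = P/(ρ·g).
P = 1.34×10^6 Pa; ρ = 18400 g/L = 18400 kg/m³; g = 9.810 m/s².
h = 7.424 m
7.424 m × (1 in / 0.02540 m) = 292.3 in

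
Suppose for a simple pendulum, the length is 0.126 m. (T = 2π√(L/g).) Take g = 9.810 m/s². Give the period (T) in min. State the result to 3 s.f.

T is given directly by: T = 2π√(L/g).
L = 0.126 m; g = 9.810 m/s².
T = 0.7121 s
0.7121 s × (1 min / 60.00 s) = 0.01187 min

0.0119 min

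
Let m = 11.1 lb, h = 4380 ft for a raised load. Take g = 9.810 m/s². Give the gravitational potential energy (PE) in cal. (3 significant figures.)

Directly: PE = mgh.
m = 11.1 lb = 5.035 kg; h = 4380 ft = 1335 m; g = 9.810 m/s².
PE = 65940 J
65940 J × (1 cal / 4.184 J) = 15760 cal

15800 cal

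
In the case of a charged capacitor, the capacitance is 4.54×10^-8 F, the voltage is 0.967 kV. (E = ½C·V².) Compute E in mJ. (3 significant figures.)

Directly: E = ½CV².
C = 4.54×10^-8 F; V = 0.967 kV = 967.0 V.
E = 0.02123 J  (the unit combination reduces to kg·m²/s² = J)
0.02123 J × (1 mJ / 0.001000 J) = 21.23 mJ

21.2 mJ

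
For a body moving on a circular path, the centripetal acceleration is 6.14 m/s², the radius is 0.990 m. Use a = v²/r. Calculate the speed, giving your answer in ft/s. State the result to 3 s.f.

8.09 ft/s

Rearranging a = v²/r for v: v = √(a·r).
a = 6.14 m/s²; r = 0.990 m.
v = 2.465 m/s
2.465 m/s × (1 ft/s / 0.3048 m/s) = 8.089 ft/s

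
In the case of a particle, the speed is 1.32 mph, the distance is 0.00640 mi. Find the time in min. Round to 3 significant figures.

0.291 min

Rearranging v = d/t for t: t = d/v.
v = 1.32 mph = 0.5901 m/s; d = 0.00640 mi = 10.30 m.
t = 17.45 s
17.45 s × (1 min / 60.00 s) = 0.2909 min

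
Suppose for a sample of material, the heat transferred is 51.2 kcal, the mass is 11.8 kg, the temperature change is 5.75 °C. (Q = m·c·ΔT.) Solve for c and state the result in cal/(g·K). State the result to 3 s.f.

Rearranging Q = m·c·ΔT for c: c = Q/(m·ΔT).
Q = 51.2 kcal = 2.142×10^5 J; m = 11.8 kg; ΔT = 5.75 °C = 5.750 K.
c = 3157 J/(kg·K)
3157 J/(kg·K) × (1 cal/(g·K) / 4184 J/(kg·K)) = 0.7546 cal/(g·K)

0.755 cal/(g·K)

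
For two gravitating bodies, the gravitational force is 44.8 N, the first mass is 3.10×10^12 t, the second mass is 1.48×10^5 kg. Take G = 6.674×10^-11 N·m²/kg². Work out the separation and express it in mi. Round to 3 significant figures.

16.2 mi

From Newton's law of gravitation: r = √(G·m₁m₂/F).
F = 44.8 N; m₁ = 3.10×10^12 t = 3.100×10^15 kg; m₂ = 1.48×10^5 kg; G = 6.674×10^-11 N·m²/kg².
r = 26144 m
26144 m × (1 mi / 1609 m) = 16.24 mi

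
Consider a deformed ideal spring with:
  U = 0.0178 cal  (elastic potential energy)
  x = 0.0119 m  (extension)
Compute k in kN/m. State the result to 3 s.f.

1.05 kN/m

Solving U = ½k·x² for k: k = 2U/x².
U = 0.0178 cal = 0.07448 J; x = 0.0119 m.
k = 1052 N/m
1052 N/m × (1 kN/m / 1000 N/m) = 1.052 kN/m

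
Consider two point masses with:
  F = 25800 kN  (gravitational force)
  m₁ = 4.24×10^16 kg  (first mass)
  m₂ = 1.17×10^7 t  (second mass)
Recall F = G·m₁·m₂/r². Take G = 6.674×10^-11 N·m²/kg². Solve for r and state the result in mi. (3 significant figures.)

From Newton's law of gravitation: r = √(G·m₁m₂/F).
F = 25800 kN = 2.580×10^7 N; m₁ = 4.24×10^16 kg; m₂ = 1.17×10^7 t = 1.170×10^10 kg; G = 6.674×10^-11 N·m²/kg².
r = 35823 m
35823 m × (1 mi / 1609 m) = 22.26 mi

22.3 mi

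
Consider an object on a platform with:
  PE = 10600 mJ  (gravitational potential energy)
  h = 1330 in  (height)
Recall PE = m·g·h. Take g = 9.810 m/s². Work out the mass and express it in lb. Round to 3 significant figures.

0.0705 lb

Rearranging PE = m·g·h for m: m = PE/(g·h).
PE = 10600 mJ = 10.60 J; h = 1330 in = 33.78 m; g = 9.810 m/s².
m = 0.03199 kg
0.03199 kg × (1 lb / 0.4536 kg) = 0.07052 lb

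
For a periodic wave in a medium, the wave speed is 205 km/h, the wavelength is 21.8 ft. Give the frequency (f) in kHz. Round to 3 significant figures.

Rearranging: f = v/λ.
v = 205 km/h = 56.94 m/s; λ = 21.8 ft = 6.645 m.
f = 8.570 Hz
8.570 Hz × (1 kHz / 1000 Hz) = 0.008570 kHz

0.00857 kHz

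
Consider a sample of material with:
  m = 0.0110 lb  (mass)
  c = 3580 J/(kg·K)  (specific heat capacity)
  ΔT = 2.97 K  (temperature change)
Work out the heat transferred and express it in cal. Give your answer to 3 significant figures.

Q is given directly by: Q = mcΔT.
m = 0.0110 lb = 0.004990 kg; c = 3580 J/(kg·K); ΔT = 2.97 K.
Q = 53.05 J
53.05 J × (1 cal / 4.184 J) = 12.68 cal

12.7 cal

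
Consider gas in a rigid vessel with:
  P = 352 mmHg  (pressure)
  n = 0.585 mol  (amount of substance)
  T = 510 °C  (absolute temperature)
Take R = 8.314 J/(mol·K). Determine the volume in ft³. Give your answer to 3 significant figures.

Rearranging: V = nRT/P.
P = 352 mmHg = 46929 Pa; n = 0.585 mol; T = 510 °C = 783.1 K; R = 8.314 J/(mol·K).
V = 0.08116 m³
0.08116 m³ × (1 ft³ / 0.02832 m³) = 2.866 ft³

2.87 ft³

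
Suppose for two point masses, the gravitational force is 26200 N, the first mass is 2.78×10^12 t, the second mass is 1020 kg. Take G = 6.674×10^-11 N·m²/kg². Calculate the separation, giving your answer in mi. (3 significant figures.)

0.0528 mi

From Newton's law of gravitation: r = √(G·m₁m₂/F).
F = 26200 N; m₁ = 2.78×10^12 t = 2.780×10^15 kg; m₂ = 1020 kg; G = 6.674×10^-11 N·m²/kg².
r = 84.99 m
84.99 m × (1 mi / 1609 m) = 0.05281 mi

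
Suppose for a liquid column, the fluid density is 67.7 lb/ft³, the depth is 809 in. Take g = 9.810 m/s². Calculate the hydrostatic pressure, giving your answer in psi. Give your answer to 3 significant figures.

Directly: P = ρgh.
ρ = 67.7 lb/ft³ = 1084 kg/m³; h = 809 in = 20.55 m; g = 9.810 m/s².
P = 2.186×10^5 Pa  (the unit combination reduces to kg/(m·s²) = Pa)
2.186×10^5 Pa × (1 psi / 6895 Pa) = 31.71 psi

31.7 psi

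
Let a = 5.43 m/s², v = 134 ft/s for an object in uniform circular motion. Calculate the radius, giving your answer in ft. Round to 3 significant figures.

Rearranging a = v²/r for r: r = v²/a.
a = 5.43 m/s²; v = 134 ft/s = 40.84 m/s.
r = 307.2 m
307.2 m × (1 ft / 0.3048 m) = 1008 ft

1010 ft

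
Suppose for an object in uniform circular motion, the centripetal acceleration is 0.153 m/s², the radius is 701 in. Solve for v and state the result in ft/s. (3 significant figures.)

Rearranging a = v²/r for v: v = √(a·r).
a = 0.153 m/s²; r = 701 in = 17.81 m.
v = 1.651 m/s
1.651 m/s × (1 ft/s / 0.3048 m/s) = 5.415 ft/s

5.42 ft/s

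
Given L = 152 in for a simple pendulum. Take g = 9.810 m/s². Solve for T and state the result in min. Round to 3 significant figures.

0.0657 min

T is given directly by: T = 2π√(L/g).
L = 152 in = 3.861 m; g = 9.810 m/s².
T = 3.942 s
3.942 s × (1 min / 60.00 s) = 0.06570 min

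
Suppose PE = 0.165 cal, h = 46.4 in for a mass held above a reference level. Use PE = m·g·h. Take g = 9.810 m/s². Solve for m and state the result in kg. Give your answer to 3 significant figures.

0.0597 kg

Solving PE = m·g·h for m: m = PE/(g·h).
PE = 0.165 cal = 0.6904 J; h = 46.4 in = 1.179 m; g = 9.810 m/s².
m = 0.05971 kg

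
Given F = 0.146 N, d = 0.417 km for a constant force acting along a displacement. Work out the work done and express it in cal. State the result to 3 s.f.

W is given directly by: W = F·d.
F = 0.146 N; d = 0.417 km = 417.0 m.
W = 60.88 J  (the unit combination reduces to kg·m²/s² = J)
60.88 J × (1 cal / 4.184 J) = 14.55 cal

14.6 cal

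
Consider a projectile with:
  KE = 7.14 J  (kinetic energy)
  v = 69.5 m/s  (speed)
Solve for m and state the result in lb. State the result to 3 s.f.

Rearranging KE = ½mv² for m: m = 2·KE/v².
KE = 7.14 J; v = 69.5 m/s.
m = 0.002956 kg
0.002956 kg × (1 lb / 0.4536 kg) = 0.006518 lb

0.00652 lb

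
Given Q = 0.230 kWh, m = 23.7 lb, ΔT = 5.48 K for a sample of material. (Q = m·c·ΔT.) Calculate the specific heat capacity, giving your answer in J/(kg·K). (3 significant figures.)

14100 J/(kg·K)

Rearranging Q = m·c·ΔT for c: c = Q/(m·ΔT).
Q = 0.230 kWh = 8.280×10^5 J; m = 23.7 lb = 10.75 kg; ΔT = 5.48 K.
c = 14055 J/(kg·K)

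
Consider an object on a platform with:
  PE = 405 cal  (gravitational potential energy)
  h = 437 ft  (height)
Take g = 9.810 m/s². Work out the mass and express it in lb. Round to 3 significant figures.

2.86 lb

Rearranging PE = m·g·h for m: m = PE/(g·h).
PE = 405 cal = 1695 J; h = 437 ft = 133.2 m; g = 9.810 m/s².
m = 1.297 kg
1.297 kg × (1 lb / 0.4536 kg) = 2.859 lb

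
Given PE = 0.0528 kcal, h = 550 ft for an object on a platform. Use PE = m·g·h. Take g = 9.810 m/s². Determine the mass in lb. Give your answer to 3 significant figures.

0.296 lb

Solving PE = m·g·h for m: m = PE/(g·h).
PE = 0.0528 kcal = 220.9 J; h = 550 ft = 167.6 m; g = 9.810 m/s².
m = 0.1343 kg
0.1343 kg × (1 lb / 0.4536 kg) = 0.2962 lb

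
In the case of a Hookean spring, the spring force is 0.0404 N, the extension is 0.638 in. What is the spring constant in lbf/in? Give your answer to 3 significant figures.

From Hooke's law: k = F/x.
F = 0.0404 N; x = 0.638 in = 0.01621 m.
k = 2.493 N/m
2.493 N/m × (1 lbf/in / 175.1 N/m) = 0.01424 lbf/in

0.0142 lbf/in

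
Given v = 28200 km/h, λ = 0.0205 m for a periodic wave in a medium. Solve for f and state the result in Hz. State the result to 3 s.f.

Rearranging v = f·λ for f: f = v/λ.
v = 28200 km/h = 7833 m/s; λ = 0.0205 m.
f = 3.821×10^5 Hz

3.82×10^5 Hz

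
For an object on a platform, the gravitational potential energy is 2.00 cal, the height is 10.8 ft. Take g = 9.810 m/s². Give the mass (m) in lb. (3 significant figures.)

Rearranging PE = m·g·h for m: m = PE/(g·h).
PE = 2.00 cal = 8.368 J; h = 10.8 ft = 3.292 m; g = 9.810 m/s².
m = 0.2591 kg
0.2591 kg × (1 lb / 0.4536 kg) = 0.5713 lb

0.571 lb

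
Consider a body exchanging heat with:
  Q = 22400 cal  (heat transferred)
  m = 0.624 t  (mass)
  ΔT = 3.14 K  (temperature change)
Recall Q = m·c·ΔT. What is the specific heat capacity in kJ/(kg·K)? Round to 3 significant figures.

Solving Q = m·c·ΔT for c: c = Q/(m·ΔT).
Q = 22400 cal = 93722 J; m = 0.624 t = 624.0 kg; ΔT = 3.14 K.
c = 47.83 J/(kg·K)
47.83 J/(kg·K) × (1 kJ/(kg·K) / 1000 J/(kg·K)) = 0.04783 kJ/(kg·K)

0.0478 kJ/(kg·K)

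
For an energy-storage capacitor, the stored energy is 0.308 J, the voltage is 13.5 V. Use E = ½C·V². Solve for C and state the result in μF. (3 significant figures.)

Rearranging E = ½C·V² for C: C = 2E/V².
E = 0.308 J; V = 13.5 V.
C = 0.003380 F
0.003380 F × (1 μF / 1.000×10^-6 F) = 3380 μF

3380 μF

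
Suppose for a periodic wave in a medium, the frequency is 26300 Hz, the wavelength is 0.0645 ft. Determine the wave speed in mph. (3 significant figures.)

1160 mph

v is given directly by: v = fλ.
f = 26300 Hz; λ = 0.0645 ft = 0.01966 m.
v = 517.0 m/s
517.0 m/s × (1 mph / 0.4470 m/s) = 1157 mph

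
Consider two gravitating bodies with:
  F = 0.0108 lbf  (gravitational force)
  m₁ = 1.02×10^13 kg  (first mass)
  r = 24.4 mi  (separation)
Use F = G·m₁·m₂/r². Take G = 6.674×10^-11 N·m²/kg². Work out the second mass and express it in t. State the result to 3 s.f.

From Newton's law of gravitation: m₂ = F·r²/(G·m₁).
F = 0.0108 lbf = 0.04804 N; m₁ = 1.02×10^13 kg; r = 24.4 mi = 39268 m; G = 6.674×10^-11 N·m²/kg².
m₂ = 1.088×10^5 kg
1.088×10^5 kg × (1 t / 1000 kg) = 108.8 t

109 t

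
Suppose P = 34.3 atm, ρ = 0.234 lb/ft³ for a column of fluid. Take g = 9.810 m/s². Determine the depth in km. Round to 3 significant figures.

Rearranging: h = P/(ρ·g).
P = 34.3 atm = 3.475×10^6 Pa; ρ = 0.234 lb/ft³ = 3.748 kg/m³; g = 9.810 m/s².
h = 94516 m
94516 m × (1 km / 1000 m) = 94.52 km

94.5 km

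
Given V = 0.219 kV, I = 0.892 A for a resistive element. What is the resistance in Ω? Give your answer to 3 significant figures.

From Ohm's law: R = V/I.
V = 0.219 kV = 219.0 V; I = 0.892 A.
R = 245.5 Ω

246 Ω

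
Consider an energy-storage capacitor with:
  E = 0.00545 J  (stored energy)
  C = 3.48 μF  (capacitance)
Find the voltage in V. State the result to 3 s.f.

56.0 V

Rearranging E = ½C·V² for V: V = √(2E/C).
E = 0.00545 J; C = 3.48 μF = 3.480×10^-6 F.
V = 55.97 V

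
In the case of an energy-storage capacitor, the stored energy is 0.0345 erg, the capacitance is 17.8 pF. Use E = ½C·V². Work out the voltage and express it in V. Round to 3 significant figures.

Rearranging: V = √(2E/C).
E = 0.0345 erg = 3.450×10^-9 J; C = 17.8 pF = 1.780×10^-11 F.
V = 19.69 V

19.7 V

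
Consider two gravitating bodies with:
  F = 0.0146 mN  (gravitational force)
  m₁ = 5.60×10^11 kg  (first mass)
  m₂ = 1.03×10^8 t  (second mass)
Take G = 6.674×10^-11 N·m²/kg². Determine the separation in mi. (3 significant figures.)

From Newton's law of gravitation: r = √(G·m₁m₂/F).
F = 0.0146 mN = 1.460×10^-5 N; m₁ = 5.60×10^11 kg; m₂ = 1.03×10^8 t = 1.030×10^11 kg; G = 6.674×10^-11 N·m²/kg².
r = 5.135×10^8 m
5.135×10^8 m × (1 mi / 1609 m) = 3.191×10^5 mi

3.19×10^5 mi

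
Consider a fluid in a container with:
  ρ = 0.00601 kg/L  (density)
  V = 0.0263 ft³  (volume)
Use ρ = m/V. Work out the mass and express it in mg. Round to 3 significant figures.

Solving ρ = m/V for m: m = ρV.
ρ = 0.00601 kg/L = 6.010 kg/m³; V = 0.0263 ft³ = 7.447×10^-4 m³.
m = 0.004476 kg
0.004476 kg × (1 mg / 1.000×10^-6 kg) = 4476 mg

4480 mg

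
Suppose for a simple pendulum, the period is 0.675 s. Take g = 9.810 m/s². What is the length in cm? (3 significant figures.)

Rearranging: L = g·(T/2π)².
T = 0.675 s; g = 9.810 m/s².
L = 0.1132 m
0.1132 m × (1 cm / 0.01000 m) = 11.32 cm

11.3 cm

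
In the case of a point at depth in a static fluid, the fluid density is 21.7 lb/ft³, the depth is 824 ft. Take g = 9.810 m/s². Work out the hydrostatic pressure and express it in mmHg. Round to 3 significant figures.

P is given directly by: P = ρgh.
ρ = 21.7 lb/ft³ = 347.6 kg/m³; h = 824 ft = 251.2 m; g = 9.810 m/s².
P = 8.564×10^5 Pa
8.564×10^5 Pa × (1 mmHg / 133.3 Pa) = 6424 mmHg

6420 mmHg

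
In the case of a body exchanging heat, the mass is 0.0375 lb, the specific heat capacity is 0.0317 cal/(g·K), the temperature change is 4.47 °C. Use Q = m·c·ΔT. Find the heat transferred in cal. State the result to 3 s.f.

2.41 cal

Directly: Q = mcΔT.
m = 0.0375 lb = 0.01701 kg; c = 0.0317 cal/(g·K) = 132.6 J/(kg·K); ΔT = 4.47 °C = 4.470 K.
Q = 10.08 J
10.08 J × (1 cal / 4.184 J) = 2.410 cal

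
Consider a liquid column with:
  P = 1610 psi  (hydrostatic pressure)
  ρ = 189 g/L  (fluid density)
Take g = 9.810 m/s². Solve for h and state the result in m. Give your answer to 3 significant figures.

Rearranging P = ρ·g·h for h: h = P/(ρ·g).
P = 1610 psi = 1.110×10^7 Pa; ρ = 189 g/L = 189.0 kg/m³; g = 9.810 m/s².
h = 5987 m

5990 m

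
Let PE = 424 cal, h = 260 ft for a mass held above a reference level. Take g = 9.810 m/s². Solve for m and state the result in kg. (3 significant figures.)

2.28 kg

Solving PE = m·g·h for m: m = PE/(g·h).
PE = 424 cal = 1774 J; h = 260 ft = 79.25 m; g = 9.810 m/s².
m = 2.282 kg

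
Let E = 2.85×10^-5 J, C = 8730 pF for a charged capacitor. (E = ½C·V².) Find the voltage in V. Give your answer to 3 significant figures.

80.8 V

Rearranging E = ½C·V² for V: V = √(2E/C).
E = 2.85×10^-5 J; C = 8730 pF = 8.730×10^-9 F.
V = 80.80 V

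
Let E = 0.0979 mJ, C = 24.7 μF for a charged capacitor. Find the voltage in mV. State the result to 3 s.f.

Rearranging E = ½C·V² for V: V = √(2E/C).
E = 0.0979 mJ = 9.790×10^-5 J; C = 24.7 μF = 2.470×10^-5 F.
V = 2.816 V  (the unit combination reduces to kg·m²/(A·s³) = V)
2.816 V × (1 mV / 0.001000 V) = 2816 mV

2820 mV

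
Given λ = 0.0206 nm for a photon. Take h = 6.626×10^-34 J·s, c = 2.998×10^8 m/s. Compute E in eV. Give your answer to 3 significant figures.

Directly: E = hc/λ.
λ = 0.0206 nm = 2.060×10^-11 m; h = 6.626×10^-34 J·s; c = 2.998×10^8 m/s.
E = 9.643×10^-15 J
9.643×10^-15 J × (1 eV / 1.602×10^-19 J) = 60187 eV

60200 eV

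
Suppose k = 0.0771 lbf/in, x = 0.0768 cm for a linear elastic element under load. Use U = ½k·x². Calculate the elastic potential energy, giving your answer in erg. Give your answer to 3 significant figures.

U is given directly by: U = ½kx².
k = 0.0771 lbf/in = 13.50 N/m; x = 0.0768 cm = 7.680×10^-4 m.
U = 3.982×10^-6 J
3.982×10^-6 J × (1 erg / 1.000×10^-7 J) = 39.82 erg

39.8 erg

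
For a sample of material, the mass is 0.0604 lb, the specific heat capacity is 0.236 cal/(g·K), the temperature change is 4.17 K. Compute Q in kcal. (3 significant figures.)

Q is given directly by: Q = mcΔT.
m = 0.0604 lb = 0.02740 kg; c = 0.236 cal/(g·K) = 987.4 J/(kg·K); ΔT = 4.17 K.
Q = 112.8 J
112.8 J × (1 kcal / 4184 J) = 0.02696 kcal

0.0270 kcal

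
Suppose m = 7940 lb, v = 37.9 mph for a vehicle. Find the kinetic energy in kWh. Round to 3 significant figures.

0.144 kWh

Directly: KE = ½mv².
m = 7940 lb = 3602 kg; v = 37.9 mph = 16.94 m/s.
KE = 5.169×10^5 J
5.169×10^5 J × (1 kWh / 3.600×10^6 J) = 0.1436 kWh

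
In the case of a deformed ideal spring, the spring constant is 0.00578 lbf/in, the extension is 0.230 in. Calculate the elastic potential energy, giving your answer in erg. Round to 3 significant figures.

Directly: U = ½kx².
k = 0.00578 lbf/in = 1.012 N/m; x = 0.230 in = 0.005842 m.
U = 1.727×10^-5 J
1.727×10^-5 J × (1 erg / 1.000×10^-7 J) = 172.7 erg

173 erg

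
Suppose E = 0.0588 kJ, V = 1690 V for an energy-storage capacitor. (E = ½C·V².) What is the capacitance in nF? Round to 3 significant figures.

Rearranging E = ½C·V² for C: C = 2E/V².
E = 0.0588 kJ = 58.80 J; V = 1690 V.
C = 4.118×10^-5 F
4.118×10^-5 F × (1 nF / 1.000×10^-9 F) = 41175 nF

41200 nF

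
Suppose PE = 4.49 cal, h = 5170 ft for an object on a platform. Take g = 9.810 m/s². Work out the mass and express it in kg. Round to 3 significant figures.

Solving PE = m·g·h for m: m = PE/(g·h).
PE = 4.49 cal = 18.79 J; h = 5170 ft = 1576 m; g = 9.810 m/s².
m = 0.001215 kg

0.00122 kg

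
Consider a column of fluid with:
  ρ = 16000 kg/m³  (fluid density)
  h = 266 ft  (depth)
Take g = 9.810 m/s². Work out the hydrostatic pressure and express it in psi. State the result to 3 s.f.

P is given directly by: P = ρgh.
ρ = 16000 kg/m³; h = 266 ft = 81.08 m; g = 9.810 m/s².
P = 1.273×10^7 Pa  (the unit combination reduces to kg/(m·s²) = Pa)
1.273×10^7 Pa × (1 psi / 6895 Pa) = 1846 psi

1850 psi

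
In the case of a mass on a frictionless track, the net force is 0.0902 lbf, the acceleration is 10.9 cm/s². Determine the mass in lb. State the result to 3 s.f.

From Newton's second law: m = F/a.
F = 0.0902 lbf = 0.4012 N; a = 10.9 cm/s² = 0.1090 m/s².
m = 3.681 kg
3.681 kg × (1 lb / 0.4536 kg) = 8.115 lb

8.12 lb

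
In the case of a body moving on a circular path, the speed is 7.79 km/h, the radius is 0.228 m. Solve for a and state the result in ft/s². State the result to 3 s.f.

a is given directly by: a = v²/r.
v = 7.79 km/h = 2.164 m/s; r = 0.228 m.
a = 20.54 m/s²
20.54 m/s² × (1 ft/s² / 0.3048 m/s²) = 67.38 ft/s²

67.4 ft/s²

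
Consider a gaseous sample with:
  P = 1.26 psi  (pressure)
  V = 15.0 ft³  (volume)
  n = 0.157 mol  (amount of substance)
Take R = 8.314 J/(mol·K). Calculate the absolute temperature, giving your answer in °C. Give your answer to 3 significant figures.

2550 °C

Rearranging PV = nRT for T: T = PV/(nR).
P = 1.26 psi = 8687 Pa; V = 15.0 ft³ = 0.4248 m³; n = 0.157 mol; R = 8.314 J/(mol·K).
T = 2827 K
2827 K − 273.15 = 2554 °C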